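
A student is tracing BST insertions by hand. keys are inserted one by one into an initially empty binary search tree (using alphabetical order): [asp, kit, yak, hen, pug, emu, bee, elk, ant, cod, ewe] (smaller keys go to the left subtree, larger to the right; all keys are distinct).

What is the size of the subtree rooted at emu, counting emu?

5

Insert asp: tree is empty, so asp becomes the root.
Insert kit: kit > asp → go right. Place as right child of asp.
Insert yak: yak > asp → go right; yak > kit → go right. Place as right child of kit.
Insert hen: hen > asp → go right; hen < kit → go left. Place as left child of kit.
Insert pug: pug > asp → go right; pug > kit → go right; pug < yak → go left. Place as left child of yak.
Insert emu: emu > asp → go right; emu < kit → go left; emu < hen → go left. Place as left child of hen.
Insert bee: bee > asp → go right; bee < kit → go left; bee < hen → go left; bee < emu → go left. Place as left child of emu.
Insert elk: elk > asp → go right; elk < kit → go left; elk < hen → go left; elk < emu → go left; elk > bee → go right. Place as right child of bee.
Insert ant: ant < asp → go left. Place as left child of asp.
Insert cod: cod > asp → go right; cod < kit → go left; cod < hen → go left; cod < emu → go left; cod > bee → go right; cod < elk → go left. Place as left child of elk.
Insert ewe: ewe > asp → go right; ewe < kit → go left; ewe < hen → go left; ewe > emu → go right. Place as right child of emu.

Subtree rooted at emu contains: emu, bee, elk, cod, ewe — 5 nodes.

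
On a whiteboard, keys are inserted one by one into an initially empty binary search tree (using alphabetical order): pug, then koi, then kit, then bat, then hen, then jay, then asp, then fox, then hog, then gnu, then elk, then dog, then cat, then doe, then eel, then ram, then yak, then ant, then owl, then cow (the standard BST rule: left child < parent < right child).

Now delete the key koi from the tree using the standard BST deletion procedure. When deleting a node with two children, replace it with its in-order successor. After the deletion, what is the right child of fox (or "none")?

Insert pug: tree is empty, so pug becomes the root.
Insert koi: koi < pug → go left. Place as left child of pug.
Insert kit: kit < pug → go left; kit < koi → go left. Place as left child of koi.
Insert bat: bat < pug → go left; bat < koi → go left; bat < kit → go left. Place as left child of kit.
Insert hen: hen < pug → go left; hen < koi → go left; hen < kit → go left; hen > bat → go right. Place as right child of bat.
Insert jay: jay < pug → go left; jay < koi → go left; jay < kit → go left; jay > bat → go right; jay > hen → go right. Place as right child of hen.
Insert asp: asp < pug → go left; asp < koi → go left; asp < kit → go left; asp < bat → go left. Place as left child of bat.
Insert fox: fox < pug → go left; fox < koi → go left; fox < kit → go left; fox > bat → go right; fox < hen → go left. Place as left child of hen.
Insert hog: hog < pug → go left; hog < koi → go left; hog < kit → go left; hog > bat → go right; hog > hen → go right; hog < jay → go left. Place as left child of jay.
Insert gnu: gnu < pug → go left; gnu < koi → go left; gnu < kit → go left; gnu > bat → go right; gnu < hen → go left; gnu > fox → go right. Place as right child of fox.
Insert elk: elk < pug → go left; elk < koi → go left; elk < kit → go left; elk > bat → go right; elk < hen → go left; elk < fox → go left. Place as left child of fox.
Insert dog: dog < pug → go left; dog < koi → go left; dog < kit → go left; dog > bat → go right; dog < hen → go left; dog < fox → go left; dog < elk → go left. Place as left child of elk.
Insert cat: cat < pug → go left; cat < koi → go left; cat < kit → go left; cat > bat → go right; cat < hen → go left; cat < fox → go left; cat < elk → go left; cat < dog → go left. Place as left child of dog.
Insert doe: doe < pug → go left; doe < koi → go left; doe < kit → go left; doe > bat → go right; doe < hen → go left; doe < fox → go left; doe < elk → go left; doe < dog → go left; doe > cat → go right. Place as right child of cat.
Insert eel: eel < pug → go left; eel < koi → go left; eel < kit → go left; eel > bat → go right; eel < hen → go left; eel < fox → go left; eel < elk → go left; eel > dog → go right. Place as right child of dog.
Insert ram: ram > pug → go right. Place as right child of pug.
Insert yak: yak > pug → go right; yak > ram → go right. Place as right child of ram.
Insert ant: ant < pug → go left; ant < koi → go left; ant < kit → go left; ant < bat → go left; ant < asp → go left. Place as left child of asp.
Insert owl: owl < pug → go left; owl > koi → go right. Place as right child of koi.
Insert cow: cow < pug → go left; cow < koi → go left; cow < kit → go left; cow > bat → go right; cow < hen → go left; cow < fox → go left; cow < elk → go left; cow < dog → go left; cow > cat → go right; cow < doe → go left. Place as left child of doe.

Delete koi (two children — replace with in-order successor).
After deletion, fox's right child: gnu.

gnu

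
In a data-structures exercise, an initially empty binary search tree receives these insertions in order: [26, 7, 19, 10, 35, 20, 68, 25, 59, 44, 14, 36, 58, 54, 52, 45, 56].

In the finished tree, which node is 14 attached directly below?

26: root
7: left child of 26 (depth 1)
19: right child of 7 (depth 2)
10: left child of 19 (depth 3)
35: right child of 26 (depth 1)
20: right child of 19 (depth 3)
68: right child of 35 (depth 2)
25: right child of 20 (depth 4)
59: left child of 68 (depth 3)
44: left child of 59 (depth 4)
14: right child of 10 (depth 4)
36: left child of 44 (depth 5)
58: right child of 44 (depth 5)
54: left child of 58 (depth 6)
52: left child of 54 (depth 7)
45: left child of 52 (depth 8)
56: right child of 54 (depth 7)

10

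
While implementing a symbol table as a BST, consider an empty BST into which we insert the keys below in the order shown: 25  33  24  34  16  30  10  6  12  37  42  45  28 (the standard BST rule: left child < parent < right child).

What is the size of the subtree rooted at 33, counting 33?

Resulting structure (node: left, right):
  25: L=24, R=33
  33: L=30, R=34
  24: L=16, R=–
  34: L=–, R=37
  16: L=10, R=–
  30: L=28, R=–
  10: L=6, R=12
  6: L=–, R=–
  12: L=–, R=–
  37: L=–, R=42
  42: L=–, R=45
  45: L=–, R=–
  28: L=–, R=–

Subtree rooted at 33 contains: 33, 30, 28, 34, 37, 42, 45 — 7 nodes.

7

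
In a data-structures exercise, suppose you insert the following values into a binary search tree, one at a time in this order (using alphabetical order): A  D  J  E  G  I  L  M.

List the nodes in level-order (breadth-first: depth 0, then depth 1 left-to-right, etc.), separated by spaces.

Resulting structure (node: left, right):
  A: L=–, R=D
  D: L=–, R=J
  J: L=E, R=L
  E: L=–, R=G
  G: L=–, R=I
  I: L=–, R=–
  L: L=–, R=M
  M: L=–, R=–

A D J E L G M I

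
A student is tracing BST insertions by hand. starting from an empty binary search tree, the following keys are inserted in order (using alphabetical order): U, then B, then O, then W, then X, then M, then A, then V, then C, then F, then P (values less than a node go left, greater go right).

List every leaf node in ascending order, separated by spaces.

A F P V X

Insert U: tree is empty, so U becomes the root.
Insert B: B < U → go left. Place as left child of U.
Insert O: O < U → go left; O > B → go right. Place as right child of B.
Insert W: W > U → go right. Place as right child of U.
Insert X: X > U → go right; X > W → go right. Place as right child of W.
Insert M: M < U → go left; M > B → go right; M < O → go left. Place as left child of O.
Insert A: A < U → go left; A < B → go left. Place as left child of B.
Insert V: V > U → go right; V < W → go left. Place as left child of W.
Insert C: C < U → go left; C > B → go right; C < O → go left; C < M → go left. Place as left child of M.
Insert F: F < U → go left; F > B → go right; F < O → go left; F < M → go left; F > C → go right. Place as right child of C.
Insert P: P < U → go left; P > B → go right; P > O → go right. Place as right child of O.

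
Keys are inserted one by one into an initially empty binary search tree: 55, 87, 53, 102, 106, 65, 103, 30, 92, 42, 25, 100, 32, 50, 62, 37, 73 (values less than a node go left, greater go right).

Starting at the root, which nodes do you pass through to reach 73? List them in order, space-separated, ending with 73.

55: root
87: right child of 55 (depth 1)
53: left child of 55 (depth 1)
102: right child of 87 (depth 2)
106: right child of 102 (depth 3)
65: left child of 87 (depth 2)
103: left child of 106 (depth 4)
30: left child of 53 (depth 2)
92: left child of 102 (depth 3)
42: right child of 30 (depth 3)
25: left child of 30 (depth 3)
100: right child of 92 (depth 4)
32: left child of 42 (depth 4)
50: right child of 42 (depth 4)
62: left child of 65 (depth 3)
37: right child of 32 (depth 5)
73: right child of 65 (depth 3)

55 87 65 73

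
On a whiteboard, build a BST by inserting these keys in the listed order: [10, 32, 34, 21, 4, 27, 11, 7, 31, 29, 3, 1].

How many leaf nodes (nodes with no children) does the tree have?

10: root
32: right child of 10 (depth 1)
34: right child of 32 (depth 2)
21: left child of 32 (depth 2)
4: left child of 10 (depth 1)
27: right child of 21 (depth 3)
11: left child of 21 (depth 3)
7: right child of 4 (depth 2)
31: right child of 27 (depth 4)
29: left child of 31 (depth 5)
3: left child of 4 (depth 2)
1: left child of 3 (depth 3)

Leaves: 1, 7, 11, 29, 34 — 5 in total.

5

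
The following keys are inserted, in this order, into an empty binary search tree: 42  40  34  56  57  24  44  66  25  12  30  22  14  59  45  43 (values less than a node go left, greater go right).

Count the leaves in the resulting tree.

5

42: root
40: left child of 42 (depth 1)
34: left child of 40 (depth 2)
56: right child of 42 (depth 1)
57: right child of 56 (depth 2)
24: left child of 34 (depth 3)
44: left child of 56 (depth 2)
66: right child of 57 (depth 3)
25: right child of 24 (depth 4)
12: left child of 24 (depth 4)
30: right child of 25 (depth 5)
22: right child of 12 (depth 5)
14: left child of 22 (depth 6)
59: left child of 66 (depth 4)
45: right child of 44 (depth 3)
43: left child of 44 (depth 3)

Leaves: 14, 30, 43, 45, 59 — 5 in total.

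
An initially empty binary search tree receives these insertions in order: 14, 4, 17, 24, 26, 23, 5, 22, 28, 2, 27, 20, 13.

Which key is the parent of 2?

4

Insert 14: tree is empty, so 14 becomes the root.
Insert 4: 4 < 14 → go left. Place as left child of 14.
Insert 17: 17 > 14 → go right. Place as right child of 14.
Insert 24: 24 > 14 → go right; 24 > 17 → go right. Place as right child of 17.
Insert 26: 26 > 14 → go right; 26 > 17 → go right; 26 > 24 → go right. Place as right child of 24.
Insert 23: 23 > 14 → go right; 23 > 17 → go right; 23 < 24 → go left. Place as left child of 24.
Insert 5: 5 < 14 → go left; 5 > 4 → go right. Place as right child of 4.
Insert 22: 22 > 14 → go right; 22 > 17 → go right; 22 < 24 → go left; 22 < 23 → go left. Place as left child of 23.
Insert 28: 28 > 14 → go right; 28 > 17 → go right; 28 > 24 → go right; 28 > 26 → go right. Place as right child of 26.
Insert 2: 2 < 14 → go left; 2 < 4 → go left. Place as left child of 4.
Insert 27: 27 > 14 → go right; 27 > 17 → go right; 27 > 24 → go right; 27 > 26 → go right; 27 < 28 → go left. Place as left child of 28.
Insert 20: 20 > 14 → go right; 20 > 17 → go right; 20 < 24 → go left; 20 < 23 → go left; 20 < 22 → go left. Place as left child of 22.
Insert 13: 13 < 14 → go left; 13 > 4 → go right; 13 > 5 → go right. Place as right child of 5.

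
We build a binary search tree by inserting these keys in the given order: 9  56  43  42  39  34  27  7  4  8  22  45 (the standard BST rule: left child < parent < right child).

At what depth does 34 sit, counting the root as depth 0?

Insert 9: tree is empty, so 9 becomes the root.
Insert 56: 56 > 9 → go right. Place as right child of 9.
Insert 43: 43 > 9 → go right; 43 < 56 → go left. Place as left child of 56.
Insert 42: 42 > 9 → go right; 42 < 56 → go left; 42 < 43 → go left. Place as left child of 43.
Insert 39: 39 > 9 → go right; 39 < 56 → go left; 39 < 43 → go left; 39 < 42 → go left. Place as left child of 42.
Insert 34: 34 > 9 → go right; 34 < 56 → go left; 34 < 43 → go left; 34 < 42 → go left; 34 < 39 → go left. Place as left child of 39.
Insert 27: 27 > 9 → go right; 27 < 56 → go left; 27 < 43 → go left; 27 < 42 → go left; 27 < 39 → go left; 27 < 34 → go left. Place as left child of 34.
Insert 7: 7 < 9 → go left. Place as left child of 9.
Insert 4: 4 < 9 → go left; 4 < 7 → go left. Place as left child of 7.
Insert 8: 8 < 9 → go left; 8 > 7 → go right. Place as right child of 7.
Insert 22: 22 > 9 → go right; 22 < 56 → go left; 22 < 43 → go left; 22 < 42 → go left; 22 < 39 → go left; 22 < 34 → go left; 22 < 27 → go left. Place as left child of 27.
Insert 45: 45 > 9 → go right; 45 < 56 → go left; 45 > 43 → go right. Place as right child of 43.

Path to 34: 9 → 56 → 43 → 42 → 39 → 34, which is 5 edges.

5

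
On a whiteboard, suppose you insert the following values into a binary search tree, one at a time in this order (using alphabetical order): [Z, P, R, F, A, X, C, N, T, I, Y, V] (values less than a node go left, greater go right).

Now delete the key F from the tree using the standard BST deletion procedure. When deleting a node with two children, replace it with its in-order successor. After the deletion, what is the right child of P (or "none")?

Z: root
P: left child of Z (depth 1)
R: right child of P (depth 2)
F: left child of P (depth 2)
A: left child of F (depth 3)
X: right child of R (depth 3)
C: right child of A (depth 4)
N: right child of F (depth 3)
T: left child of X (depth 4)
I: left child of N (depth 4)
Y: right child of X (depth 4)
V: right child of T (depth 5)

Delete F (two children — replace with in-order successor).
After deletion, P's right child: R.

R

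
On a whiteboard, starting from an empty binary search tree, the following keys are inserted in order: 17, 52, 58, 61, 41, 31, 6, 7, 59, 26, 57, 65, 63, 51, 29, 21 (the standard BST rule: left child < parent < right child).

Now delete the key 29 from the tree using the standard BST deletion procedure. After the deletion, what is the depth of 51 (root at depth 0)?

3

Resulting structure (node: left, right):
  17: L=6, R=52
  52: L=41, R=58
  58: L=57, R=61
  61: L=59, R=65
  41: L=31, R=51
  31: L=26, R=–
  6: L=–, R=7
  7: L=–, R=–
  59: L=–, R=–
  26: L=21, R=29
  57: L=–, R=–
  65: L=63, R=–
  63: L=–, R=–
  51: L=–, R=–
  29: L=–, R=–
  21: L=–, R=–

Delete 29 (at most one child — splice it out).
After deletion, path to 51: 17 → 52 → 41 → 51.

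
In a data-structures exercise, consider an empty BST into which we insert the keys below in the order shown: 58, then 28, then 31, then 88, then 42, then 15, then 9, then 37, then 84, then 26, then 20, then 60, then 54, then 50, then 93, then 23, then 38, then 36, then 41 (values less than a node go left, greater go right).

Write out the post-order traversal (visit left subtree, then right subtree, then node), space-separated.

Insert 58: tree is empty, so 58 becomes the root.
Insert 28: 28 < 58 → go left. Place as left child of 58.
Insert 31: 31 < 58 → go left; 31 > 28 → go right. Place as right child of 28.
Insert 88: 88 > 58 → go right. Place as right child of 58.
Insert 42: 42 < 58 → go left; 42 > 28 → go right; 42 > 31 → go right. Place as right child of 31.
Insert 15: 15 < 58 → go left; 15 < 28 → go left. Place as left child of 28.
Insert 9: 9 < 58 → go left; 9 < 28 → go left; 9 < 15 → go left. Place as left child of 15.
Insert 37: 37 < 58 → go left; 37 > 28 → go right; 37 > 31 → go right; 37 < 42 → go left. Place as left child of 42.
Insert 84: 84 > 58 → go right; 84 < 88 → go left. Place as left child of 88.
Insert 26: 26 < 58 → go left; 26 < 28 → go left; 26 > 15 → go right. Place as right child of 15.
Insert 20: 20 < 58 → go left; 20 < 28 → go left; 20 > 15 → go right; 20 < 26 → go left. Place as left child of 26.
Insert 60: 60 > 58 → go right; 60 < 88 → go left; 60 < 84 → go left. Place as left child of 84.
Insert 54: 54 < 58 → go left; 54 > 28 → go right; 54 > 31 → go right; 54 > 42 → go right. Place as right child of 42.
Insert 50: 50 < 58 → go left; 50 > 28 → go right; 50 > 31 → go right; 50 > 42 → go right; 50 < 54 → go left. Place as left child of 54.
Insert 93: 93 > 58 → go right; 93 > 88 → go right. Place as right child of 88.
Insert 23: 23 < 58 → go left; 23 < 28 → go left; 23 > 15 → go right; 23 < 26 → go left; 23 > 20 → go right. Place as right child of 20.
Insert 38: 38 < 58 → go left; 38 > 28 → go right; 38 > 31 → go right; 38 < 42 → go left; 38 > 37 → go right. Place as right child of 37.
Insert 36: 36 < 58 → go left; 36 > 28 → go right; 36 > 31 → go right; 36 < 42 → go left; 36 < 37 → go left. Place as left child of 37.
Insert 41: 41 < 58 → go left; 41 > 28 → go right; 41 > 31 → go right; 41 < 42 → go left; 41 > 37 → go right; 41 > 38 → go right. Place as right child of 38.

9 23 20 26 15 36 41 38 37 50 54 42 31 28 60 84 93 88 58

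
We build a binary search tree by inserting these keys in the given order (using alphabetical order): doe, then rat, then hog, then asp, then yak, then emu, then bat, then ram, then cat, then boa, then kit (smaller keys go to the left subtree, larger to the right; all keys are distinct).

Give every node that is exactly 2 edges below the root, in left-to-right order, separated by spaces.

bat hog yak

Insert doe: tree is empty, so doe becomes the root.
Insert rat: rat > doe → go right. Place as right child of doe.
Insert hog: hog > doe → go right; hog < rat → go left. Place as left child of rat.
Insert asp: asp < doe → go left. Place as left child of doe.
Insert yak: yak > doe → go right; yak > rat → go right. Place as right child of rat.
Insert emu: emu > doe → go right; emu < rat → go left; emu < hog → go left. Place as left child of hog.
Insert bat: bat < doe → go left; bat > asp → go right. Place as right child of asp.
Insert ram: ram > doe → go right; ram < rat → go left; ram > hog → go right. Place as right child of hog.
Insert cat: cat < doe → go left; cat > asp → go right; cat > bat → go right. Place as right child of bat.
Insert boa: boa < doe → go left; boa > asp → go right; boa > bat → go right; boa < cat → go left. Place as left child of cat.
Insert kit: kit > doe → go right; kit < rat → go left; kit > hog → go right; kit < ram → go left. Place as left child of ram.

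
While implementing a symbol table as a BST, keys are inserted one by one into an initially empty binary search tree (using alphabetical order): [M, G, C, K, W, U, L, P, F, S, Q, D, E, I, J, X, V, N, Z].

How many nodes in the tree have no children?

7

M: root
G: left child of M (depth 1)
C: left child of G (depth 2)
K: right child of G (depth 2)
W: right child of M (depth 1)
U: left child of W (depth 2)
L: right child of K (depth 3)
P: left child of U (depth 3)
F: right child of C (depth 3)
S: right child of P (depth 4)
Q: left child of S (depth 5)
D: left child of F (depth 4)
E: right child of D (depth 5)
I: left child of K (depth 3)
J: right child of I (depth 4)
X: right child of W (depth 2)
V: right child of U (depth 3)
N: left child of P (depth 4)
Z: right child of X (depth 3)

Leaves: E, J, L, N, Q, V, Z — 7 in total.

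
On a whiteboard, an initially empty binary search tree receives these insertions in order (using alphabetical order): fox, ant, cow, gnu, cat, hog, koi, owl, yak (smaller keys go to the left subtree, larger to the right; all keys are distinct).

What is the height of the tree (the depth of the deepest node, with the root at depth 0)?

5

Insert fox: tree is empty, so fox becomes the root.
Insert ant: ant < fox → go left. Place as left child of fox.
Insert cow: cow < fox → go left; cow > ant → go right. Place as right child of ant.
Insert gnu: gnu > fox → go right. Place as right child of fox.
Insert cat: cat < fox → go left; cat > ant → go right; cat < cow → go left. Place as left child of cow.
Insert hog: hog > fox → go right; hog > gnu → go right. Place as right child of gnu.
Insert koi: koi > fox → go right; koi > gnu → go right; koi > hog → go right. Place as right child of hog.
Insert owl: owl > fox → go right; owl > gnu → go right; owl > hog → go right; owl > koi → go right. Place as right child of koi.
Insert yak: yak > fox → go right; yak > gnu → go right; yak > hog → go right; yak > koi → go right; yak > owl → go right. Place as right child of owl.

The deepest node is yak at depth 5.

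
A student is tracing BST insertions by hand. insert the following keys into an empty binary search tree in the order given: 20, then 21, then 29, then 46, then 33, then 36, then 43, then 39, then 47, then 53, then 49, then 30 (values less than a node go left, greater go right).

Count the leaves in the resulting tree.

Insert 20: tree is empty, so 20 becomes the root.
Insert 21: 21 > 20 → go right. Place as right child of 20.
Insert 29: 29 > 20 → go right; 29 > 21 → go right. Place as right child of 21.
Insert 46: 46 > 20 → go right; 46 > 21 → go right; 46 > 29 → go right. Place as right child of 29.
Insert 33: 33 > 20 → go right; 33 > 21 → go right; 33 > 29 → go right; 33 < 46 → go left. Place as left child of 46.
Insert 36: 36 > 20 → go right; 36 > 21 → go right; 36 > 29 → go right; 36 < 46 → go left; 36 > 33 → go right. Place as right child of 33.
Insert 43: 43 > 20 → go right; 43 > 21 → go right; 43 > 29 → go right; 43 < 46 → go left; 43 > 33 → go right; 43 > 36 → go right. Place as right child of 36.
Insert 39: 39 > 20 → go right; 39 > 21 → go right; 39 > 29 → go right; 39 < 46 → go left; 39 > 33 → go right; 39 > 36 → go right; 39 < 43 → go left. Place as left child of 43.
Insert 47: 47 > 20 → go right; 47 > 21 → go right; 47 > 29 → go right; 47 > 46 → go right. Place as right child of 46.
Insert 53: 53 > 20 → go right; 53 > 21 → go right; 53 > 29 → go right; 53 > 46 → go right; 53 > 47 → go right. Place as right child of 47.
Insert 49: 49 > 20 → go right; 49 > 21 → go right; 49 > 29 → go right; 49 > 46 → go right; 49 > 47 → go right; 49 < 53 → go left. Place as left child of 53.
Insert 30: 30 > 20 → go right; 30 > 21 → go right; 30 > 29 → go right; 30 < 46 → go left; 30 < 33 → go left. Place as left child of 33.

Leaves: 30, 39, 49 — 3 in total.

3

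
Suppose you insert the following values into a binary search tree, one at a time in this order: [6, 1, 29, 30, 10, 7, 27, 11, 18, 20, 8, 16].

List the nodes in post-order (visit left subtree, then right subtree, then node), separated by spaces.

6: root
1: left child of 6 (depth 1)
29: right child of 6 (depth 1)
30: right child of 29 (depth 2)
10: left child of 29 (depth 2)
7: left child of 10 (depth 3)
27: right child of 10 (depth 3)
11: left child of 27 (depth 4)
18: right child of 11 (depth 5)
20: right child of 18 (depth 6)
8: right child of 7 (depth 4)
16: left child of 18 (depth 6)

1 8 7 16 20 18 11 27 10 30 29 6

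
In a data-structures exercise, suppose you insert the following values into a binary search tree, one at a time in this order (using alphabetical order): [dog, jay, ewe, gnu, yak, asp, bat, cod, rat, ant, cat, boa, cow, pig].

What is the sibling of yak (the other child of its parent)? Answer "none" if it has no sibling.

dog: root
jay: right child of dog (depth 1)
ewe: left child of jay (depth 2)
gnu: right child of ewe (depth 3)
yak: right child of jay (depth 2)
asp: left child of dog (depth 1)
bat: right child of asp (depth 2)
cod: right child of bat (depth 3)
rat: left child of yak (depth 3)
ant: left child of asp (depth 2)
cat: left child of cod (depth 4)
boa: left child of cat (depth 5)
cow: right child of cod (depth 4)
pig: left child of rat (depth 4)

yak's parent is jay; the other child of jay is ewe.

ewe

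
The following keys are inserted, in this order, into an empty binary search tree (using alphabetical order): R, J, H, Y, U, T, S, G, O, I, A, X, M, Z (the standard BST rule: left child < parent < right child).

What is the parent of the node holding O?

J

R: root
J: left child of R (depth 1)
H: left child of J (depth 2)
Y: right child of R (depth 1)
U: left child of Y (depth 2)
T: left child of U (depth 3)
S: left child of T (depth 4)
G: left child of H (depth 3)
O: right child of J (depth 2)
I: right child of H (depth 3)
A: left child of G (depth 4)
X: right child of U (depth 3)
M: left child of O (depth 3)
Z: right child of Y (depth 2)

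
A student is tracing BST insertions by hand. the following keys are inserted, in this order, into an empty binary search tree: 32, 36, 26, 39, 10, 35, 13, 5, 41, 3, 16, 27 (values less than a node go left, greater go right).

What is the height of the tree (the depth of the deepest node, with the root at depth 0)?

4

32: root
36: right child of 32 (depth 1)
26: left child of 32 (depth 1)
39: right child of 36 (depth 2)
10: left child of 26 (depth 2)
35: left child of 36 (depth 2)
13: right child of 10 (depth 3)
5: left child of 10 (depth 3)
41: right child of 39 (depth 3)
3: left child of 5 (depth 4)
16: right child of 13 (depth 4)
27: right child of 26 (depth 2)

The deepest node is 3 at depth 4.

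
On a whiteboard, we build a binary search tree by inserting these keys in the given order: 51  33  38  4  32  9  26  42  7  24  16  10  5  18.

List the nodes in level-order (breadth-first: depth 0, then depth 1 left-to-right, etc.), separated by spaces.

51: root
33: left child of 51 (depth 1)
38: right child of 33 (depth 2)
4: left child of 33 (depth 2)
32: right child of 4 (depth 3)
9: left child of 32 (depth 4)
26: right child of 9 (depth 5)
42: right child of 38 (depth 3)
7: left child of 9 (depth 5)
24: left child of 26 (depth 6)
16: left child of 24 (depth 7)
10: left child of 16 (depth 8)
5: left child of 7 (depth 6)
18: right child of 16 (depth 8)

51 33 4 38 32 42 9 7 26 5 24 16 10 18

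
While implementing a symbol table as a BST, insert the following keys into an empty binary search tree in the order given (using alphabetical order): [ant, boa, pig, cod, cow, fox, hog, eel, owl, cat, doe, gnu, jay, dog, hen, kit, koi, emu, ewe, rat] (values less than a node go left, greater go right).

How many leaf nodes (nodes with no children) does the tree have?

6

Insert ant: tree is empty, so ant becomes the root.
Insert boa: boa > ant → go right. Place as right child of ant.
Insert pig: pig > ant → go right; pig > boa → go right. Place as right child of boa.
Insert cod: cod > ant → go right; cod > boa → go right; cod < pig → go left. Place as left child of pig.
Insert cow: cow > ant → go right; cow > boa → go right; cow < pig → go left; cow > cod → go right. Place as right child of cod.
Insert fox: fox > ant → go right; fox > boa → go right; fox < pig → go left; fox > cod → go right; fox > cow → go right. Place as right child of cow.
Insert hog: hog > ant → go right; hog > boa → go right; hog < pig → go left; hog > cod → go right; hog > cow → go right; hog > fox → go right. Place as right child of fox.
Insert eel: eel > ant → go right; eel > boa → go right; eel < pig → go left; eel > cod → go right; eel > cow → go right; eel < fox → go left. Place as left child of fox.
Insert owl: owl > ant → go right; owl > boa → go right; owl < pig → go left; owl > cod → go right; owl > cow → go right; owl > fox → go right; owl > hog → go right. Place as right child of hog.
Insert cat: cat > ant → go right; cat > boa → go right; cat < pig → go left; cat < cod → go left. Place as left child of cod.
Insert doe: doe > ant → go right; doe > boa → go right; doe < pig → go left; doe > cod → go right; doe > cow → go right; doe < fox → go left; doe < eel → go left. Place as left child of eel.
Insert gnu: gnu > ant → go right; gnu > boa → go right; gnu < pig → go left; gnu > cod → go right; gnu > cow → go right; gnu > fox → go right; gnu < hog → go left. Place as left child of hog.
Insert jay: jay > ant → go right; jay > boa → go right; jay < pig → go left; jay > cod → go right; jay > cow → go right; jay > fox → go right; jay > hog → go right; jay < owl → go left. Place as left child of owl.
Insert dog: dog > ant → go right; dog > boa → go right; dog < pig → go left; dog > cod → go right; dog > cow → go right; dog < fox → go left; dog < eel → go left; dog > doe → go right. Place as right child of doe.
Insert hen: hen > ant → go right; hen > boa → go right; hen < pig → go left; hen > cod → go right; hen > cow → go right; hen > fox → go right; hen < hog → go left; hen > gnu → go right. Place as right child of gnu.
Insert kit: kit > ant → go right; kit > boa → go right; kit < pig → go left; kit > cod → go right; kit > cow → go right; kit > fox → go right; kit > hog → go right; kit < owl → go left; kit > jay → go right. Place as right child of jay.
Insert koi: koi > ant → go right; koi > boa → go right; koi < pig → go left; koi > cod → go right; koi > cow → go right; koi > fox → go right; koi > hog → go right; koi < owl → go left; koi > jay → go right; koi > kit → go right. Place as right child of kit.
Insert emu: emu > ant → go right; emu > boa → go right; emu < pig → go left; emu > cod → go right; emu > cow → go right; emu < fox → go left; emu > eel → go right. Place as right child of eel.
Insert ewe: ewe > ant → go right; ewe > boa → go right; ewe < pig → go left; ewe > cod → go right; ewe > cow → go right; ewe < fox → go left; ewe > eel → go right; ewe > emu → go right. Place as right child of emu.
Insert rat: rat > ant → go right; rat > boa → go right; rat > pig → go right. Place as right child of pig.

Leaves: cat, dog, ewe, hen, koi, rat — 6 in total.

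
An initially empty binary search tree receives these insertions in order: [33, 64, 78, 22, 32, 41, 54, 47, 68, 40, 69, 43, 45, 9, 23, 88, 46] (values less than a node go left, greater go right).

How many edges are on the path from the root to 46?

Insert 33: tree is empty, so 33 becomes the root.
Insert 64: 64 > 33 → go right. Place as right child of 33.
Insert 78: 78 > 33 → go right; 78 > 64 → go right. Place as right child of 64.
Insert 22: 22 < 33 → go left. Place as left child of 33.
Insert 32: 32 < 33 → go left; 32 > 22 → go right. Place as right child of 22.
Insert 41: 41 > 33 → go right; 41 < 64 → go left. Place as left child of 64.
Insert 54: 54 > 33 → go right; 54 < 64 → go left; 54 > 41 → go right. Place as right child of 41.
Insert 47: 47 > 33 → go right; 47 < 64 → go left; 47 > 41 → go right; 47 < 54 → go left. Place as left child of 54.
Insert 68: 68 > 33 → go right; 68 > 64 → go right; 68 < 78 → go left. Place as left child of 78.
Insert 40: 40 > 33 → go right; 40 < 64 → go left; 40 < 41 → go left. Place as left child of 41.
Insert 69: 69 > 33 → go right; 69 > 64 → go right; 69 < 78 → go left; 69 > 68 → go right. Place as right child of 68.
Insert 43: 43 > 33 → go right; 43 < 64 → go left; 43 > 41 → go right; 43 < 54 → go left; 43 < 47 → go left. Place as left child of 47.
Insert 45: 45 > 33 → go right; 45 < 64 → go left; 45 > 41 → go right; 45 < 54 → go left; 45 < 47 → go left; 45 > 43 → go right. Place as right child of 43.
Insert 9: 9 < 33 → go left; 9 < 22 → go left. Place as left child of 22.
Insert 23: 23 < 33 → go left; 23 > 22 → go right; 23 < 32 → go left. Place as left child of 32.
Insert 88: 88 > 33 → go right; 88 > 64 → go right; 88 > 78 → go right. Place as right child of 78.
Insert 46: 46 > 33 → go right; 46 < 64 → go left; 46 > 41 → go right; 46 < 54 → go left; 46 < 47 → go left; 46 > 43 → go right; 46 > 45 → go right. Place as right child of 45.

Path to 46: 33 → 64 → 41 → 54 → 47 → 43 → 45 → 46, which is 7 edges.

7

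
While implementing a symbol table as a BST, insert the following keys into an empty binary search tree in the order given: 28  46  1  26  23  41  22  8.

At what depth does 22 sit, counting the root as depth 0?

4

Resulting structure (node: left, right):
  28: L=1, R=46
  46: L=41, R=–
  1: L=–, R=26
  26: L=23, R=–
  23: L=22, R=–
  41: L=–, R=–
  22: L=8, R=–
  8: L=–, R=–

Path to 22: 28 → 1 → 26 → 23 → 22, which is 4 edges.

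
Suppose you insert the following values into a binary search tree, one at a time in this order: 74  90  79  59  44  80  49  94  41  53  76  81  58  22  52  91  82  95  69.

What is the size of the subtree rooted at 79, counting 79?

74: root
90: right child of 74 (depth 1)
79: left child of 90 (depth 2)
59: left child of 74 (depth 1)
44: left child of 59 (depth 2)
80: right child of 79 (depth 3)
49: right child of 44 (depth 3)
94: right child of 90 (depth 2)
41: left child of 44 (depth 3)
53: right child of 49 (depth 4)
76: left child of 79 (depth 3)
81: right child of 80 (depth 4)
58: right child of 53 (depth 5)
22: left child of 41 (depth 4)
52: left child of 53 (depth 5)
91: left child of 94 (depth 3)
82: right child of 81 (depth 5)
95: right child of 94 (depth 3)
69: right child of 59 (depth 2)

Subtree rooted at 79 contains: 79, 76, 80, 81, 82 — 5 nodes.

5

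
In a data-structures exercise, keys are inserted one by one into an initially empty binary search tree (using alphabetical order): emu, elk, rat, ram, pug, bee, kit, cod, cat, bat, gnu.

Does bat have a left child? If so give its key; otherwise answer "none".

emu: root
elk: left child of emu (depth 1)
rat: right child of emu (depth 1)
ram: left child of rat (depth 2)
pug: left child of ram (depth 3)
bee: left child of elk (depth 2)
kit: left child of pug (depth 4)
cod: right child of bee (depth 3)
cat: left child of cod (depth 4)
bat: left child of bee (depth 3)
gnu: left child of kit (depth 5)

none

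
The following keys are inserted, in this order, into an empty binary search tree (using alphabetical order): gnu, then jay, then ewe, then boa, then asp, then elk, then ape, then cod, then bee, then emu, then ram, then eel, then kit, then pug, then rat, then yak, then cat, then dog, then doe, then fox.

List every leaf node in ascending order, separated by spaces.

ape bee cat doe emu fox pug yak

gnu: root
jay: right child of gnu (depth 1)
ewe: left child of gnu (depth 1)
boa: left child of ewe (depth 2)
asp: left child of boa (depth 3)
elk: right child of boa (depth 3)
ape: left child of asp (depth 4)
cod: left child of elk (depth 4)
bee: right child of asp (depth 4)
emu: right child of elk (depth 4)
ram: right child of jay (depth 2)
eel: right child of cod (depth 5)
kit: left child of ram (depth 3)
pug: right child of kit (depth 4)
rat: right child of ram (depth 3)
yak: right child of rat (depth 4)
cat: left child of cod (depth 5)
dog: left child of eel (depth 6)
doe: left child of dog (depth 7)
fox: right child of ewe (depth 2)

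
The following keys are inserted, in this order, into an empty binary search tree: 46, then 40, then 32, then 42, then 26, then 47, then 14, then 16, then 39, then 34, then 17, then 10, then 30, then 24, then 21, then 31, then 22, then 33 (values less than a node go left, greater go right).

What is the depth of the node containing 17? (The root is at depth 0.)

Resulting structure (node: left, right):
  46: L=40, R=47
  40: L=32, R=42
  32: L=26, R=39
  42: L=–, R=–
  26: L=14, R=30
  47: L=–, R=–
  14: L=10, R=16
  16: L=–, R=17
  39: L=34, R=–
  34: L=33, R=–
  17: L=–, R=24
  10: L=–, R=–
  30: L=–, R=31
  24: L=21, R=–
  21: L=–, R=22
  31: L=–, R=–
  22: L=–, R=–
  33: L=–, R=–

Path to 17: 46 → 40 → 32 → 26 → 14 → 16 → 17, which is 6 edges.

6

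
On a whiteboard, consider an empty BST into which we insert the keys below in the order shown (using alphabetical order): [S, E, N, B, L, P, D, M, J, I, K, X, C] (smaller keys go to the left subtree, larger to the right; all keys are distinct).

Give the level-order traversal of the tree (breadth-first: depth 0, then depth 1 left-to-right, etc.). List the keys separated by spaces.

S E X B N D L P C J M I K

Insert S: tree is empty, so S becomes the root.
Insert E: E < S → go left. Place as left child of S.
Insert N: N < S → go left; N > E → go right. Place as right child of E.
Insert B: B < S → go left; B < E → go left. Place as left child of E.
Insert L: L < S → go left; L > E → go right; L < N → go left. Place as left child of N.
Insert P: P < S → go left; P > E → go right; P > N → go right. Place as right child of N.
Insert D: D < S → go left; D < E → go left; D > B → go right. Place as right child of B.
Insert M: M < S → go left; M > E → go right; M < N → go left; M > L → go right. Place as right child of L.
Insert J: J < S → go left; J > E → go right; J < N → go left; J < L → go left. Place as left child of L.
Insert I: I < S → go left; I > E → go right; I < N → go left; I < L → go left; I < J → go left. Place as left child of J.
Insert K: K < S → go left; K > E → go right; K < N → go left; K < L → go left; K > J → go right. Place as right child of J.
Insert X: X > S → go right. Place as right child of S.
Insert C: C < S → go left; C < E → go left; C > B → go right; C < D → go left. Place as left child of D.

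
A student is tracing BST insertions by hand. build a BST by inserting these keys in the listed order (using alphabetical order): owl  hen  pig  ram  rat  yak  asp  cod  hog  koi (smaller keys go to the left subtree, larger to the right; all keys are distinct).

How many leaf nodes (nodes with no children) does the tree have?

3

Insert owl: tree is empty, so owl becomes the root.
Insert hen: hen < owl → go left. Place as left child of owl.
Insert pig: pig > owl → go right. Place as right child of owl.
Insert ram: ram > owl → go right; ram > pig → go right. Place as right child of pig.
Insert rat: rat > owl → go right; rat > pig → go right; rat > ram → go right. Place as right child of ram.
Insert yak: yak > owl → go right; yak > pig → go right; yak > ram → go right; yak > rat → go right. Place as right child of rat.
Insert asp: asp < owl → go left; asp < hen → go left. Place as left child of hen.
Insert cod: cod < owl → go left; cod < hen → go left; cod > asp → go right. Place as right child of asp.
Insert hog: hog < owl → go left; hog > hen → go right. Place as right child of hen.
Insert koi: koi < owl → go left; koi > hen → go right; koi > hog → go right. Place as right child of hog.

Leaves: cod, koi, yak — 3 in total.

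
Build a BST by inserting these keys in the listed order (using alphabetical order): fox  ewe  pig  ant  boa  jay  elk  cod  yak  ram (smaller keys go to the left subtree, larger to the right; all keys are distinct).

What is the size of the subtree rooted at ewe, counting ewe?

Insert fox: tree is empty, so fox becomes the root.
Insert ewe: ewe < fox → go left. Place as left child of fox.
Insert pig: pig > fox → go right. Place as right child of fox.
Insert ant: ant < fox → go left; ant < ewe → go left. Place as left child of ewe.
Insert boa: boa < fox → go left; boa < ewe → go left; boa > ant → go right. Place as right child of ant.
Insert jay: jay > fox → go right; jay < pig → go left. Place as left child of pig.
Insert elk: elk < fox → go left; elk < ewe → go left; elk > ant → go right; elk > boa → go right. Place as right child of boa.
Insert cod: cod < fox → go left; cod < ewe → go left; cod > ant → go right; cod > boa → go right; cod < elk → go left. Place as left child of elk.
Insert yak: yak > fox → go right; yak > pig → go right. Place as right child of pig.
Insert ram: ram > fox → go right; ram > pig → go right; ram < yak → go left. Place as left child of yak.

Subtree rooted at ewe contains: ewe, ant, boa, elk, cod — 5 nodes.

5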